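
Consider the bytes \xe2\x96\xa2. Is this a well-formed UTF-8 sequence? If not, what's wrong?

valid

Leading byte 0xE2 = 11100010 → 3-byte form.
Continuation bytes 0x96=10010110, 0xA2=10100010 all match 10xxxxxx.
Decoded value 0x25A2 is ≥ 0x800 (shortest form) and not a surrogate.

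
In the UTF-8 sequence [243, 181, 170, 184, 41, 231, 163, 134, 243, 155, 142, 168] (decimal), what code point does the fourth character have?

U+DB3A8

Offset 0: leading byte 0xF3 = 11110011 → 4-byte char #1 = F3 B5 AA B8.
Offset 4: leading byte 0x29 = 00101001 → 1-byte char #2 = 29.
Offset 5: leading byte 0xE7 = 11100111 → 3-byte char #3 = E7 A3 86.
Offset 8: leading byte 0xF3 = 11110011 → 4-byte char #4 = F3 9B 8E A8.
Leading byte 0xF3 = 11110011 matches 11110xxx → 4-byte sequence.
Byte 1: 0xF3 = 11110011, payload 011 (3 bits).
Byte 2: 0x9B = 10011011 (10xxxxxx ✓), payload 011011.
Byte 3: 0x8E = 10001110 (10xxxxxx ✓), payload 001110.
Byte 4: 0xA8 = 10101000 (10xxxxxx ✓), payload 101000.
Concatenate: 011011011001110101000 = 0xDB3A8 (21 bits → U+DB3A8).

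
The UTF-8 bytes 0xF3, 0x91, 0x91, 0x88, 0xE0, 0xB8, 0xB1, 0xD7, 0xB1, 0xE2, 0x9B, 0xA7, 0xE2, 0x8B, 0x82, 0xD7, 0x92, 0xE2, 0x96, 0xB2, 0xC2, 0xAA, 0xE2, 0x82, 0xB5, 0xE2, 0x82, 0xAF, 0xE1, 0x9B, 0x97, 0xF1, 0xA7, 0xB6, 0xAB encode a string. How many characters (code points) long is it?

12

Byte at offset 0: 0xF3 = 11110011 → 4-byte char (#1). Advance 4.
Byte at offset 4: 0xE0 = 11100000 → 3-byte char (#2). Advance 3.
Byte at offset 7: 0xD7 = 11010111 → 2-byte char (#3). Advance 2.
Byte at offset 9: 0xE2 = 11100010 → 3-byte char (#4). Advance 3.
Byte at offset 12: 0xE2 = 11100010 → 3-byte char (#5). Advance 3.
Byte at offset 15: 0xD7 = 11010111 → 2-byte char (#6). Advance 2.
Byte at offset 17: 0xE2 = 11100010 → 3-byte char (#7). Advance 3.
Byte at offset 20: 0xC2 = 11000010 → 2-byte char (#8). Advance 2.
Byte at offset 22: 0xE2 = 11100010 → 3-byte char (#9). Advance 3.
Byte at offset 25: 0xE2 = 11100010 → 3-byte char (#10). Advance 3.
Byte at offset 28: 0xE1 = 11100001 → 3-byte char (#11). Advance 3.
Byte at offset 31: 0xF1 = 11110001 → 4-byte char (#12). Advance 4.
Reached end at offset 35 after 12 code points.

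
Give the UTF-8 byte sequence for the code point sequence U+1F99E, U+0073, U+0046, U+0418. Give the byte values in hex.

F0 9F A6 9E 73 46 D0 98

U+1F99E: 4-byte form → F0 9F A6 9E.
U+0073: 1-byte form → 73.
U+0046: 1-byte form → 46.
U+0418: 2-byte form → D0 98.
Concatenated (8 bytes): F0 9F A6 9E 73 46 D0 98.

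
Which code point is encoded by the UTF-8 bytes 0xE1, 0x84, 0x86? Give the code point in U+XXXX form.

U+1106

Leading byte 0xE1 = 11100001 matches 1110xxxx → 3-byte sequence.
Byte 1: 0xE1 = 11100001, payload 0001 (4 bits).
Byte 2: 0x84 = 10000100 (10xxxxxx ✓), payload 000100.
Byte 3: 0x86 = 10000110 (10xxxxxx ✓), payload 000110.
Concatenate: 0001000100000110 = 0x1106 (16 bits → U+1106).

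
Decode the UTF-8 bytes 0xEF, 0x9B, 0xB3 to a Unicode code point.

Leading byte 0xEF = 11101111 matches 1110xxxx → 3-byte sequence.
Byte 1: 0xEF = 11101111, payload 1111 (4 bits).
Byte 2: 0x9B = 10011011 (10xxxxxx ✓), payload 011011.
Byte 3: 0xB3 = 10110011 (10xxxxxx ✓), payload 110011.
Concatenate: 1111011011110011 = 0xF6F3 (16 bits → U+F6F3).

U+F6F3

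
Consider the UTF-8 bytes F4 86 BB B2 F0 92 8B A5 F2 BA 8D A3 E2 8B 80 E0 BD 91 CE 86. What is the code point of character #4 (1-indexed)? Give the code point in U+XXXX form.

U+22C0

Offset 0: leading byte 0xF4 = 11110100 → 4-byte char #1 = F4 86 BB B2.
Offset 4: leading byte 0xF0 = 11110000 → 4-byte char #2 = F0 92 8B A5.
Offset 8: leading byte 0xF2 = 11110010 → 4-byte char #3 = F2 BA 8D A3.
Offset 12: leading byte 0xE2 = 11100010 → 3-byte char #4 = E2 8B 80.
Leading byte 0xE2 = 11100010 matches 1110xxxx → 3-byte sequence.
Byte 1: 0xE2 = 11100010, payload 0010 (4 bits).
Byte 2: 0x8B = 10001011 (10xxxxxx ✓), payload 001011.
Byte 3: 0x80 = 10000000 (10xxxxxx ✓), payload 000000.
Concatenate: 0010001011000000 = 0x22C0 (16 bits → U+22C0).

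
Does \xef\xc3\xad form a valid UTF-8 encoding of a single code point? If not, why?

invalid (non-continuation byte where continuation expected)

Leading byte 0xEF = 11101111 → 3-byte form.
Byte 2 is 0xC3 = 11000011, which is not 10xxxxxx — expected a continuation byte.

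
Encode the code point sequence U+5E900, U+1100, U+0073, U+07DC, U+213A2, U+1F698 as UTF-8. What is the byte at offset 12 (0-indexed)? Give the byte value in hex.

0x8E

U+5E900 → 4-byte form F1 9E A4 80 at offsets 0–3.
U+1100 → 3-byte form E1 84 80 at offsets 4–6.
U+0073 → 1-byte form 73 at offsets 7–7.
U+07DC → 2-byte form DF 9C at offsets 8–9.
U+213A2 → 4-byte form F0 A1 8E A2 at offsets 10–13.
Offset 12 falls in char 5's range; it's byte 3 of F0 A1 8E A2 = 0x8E.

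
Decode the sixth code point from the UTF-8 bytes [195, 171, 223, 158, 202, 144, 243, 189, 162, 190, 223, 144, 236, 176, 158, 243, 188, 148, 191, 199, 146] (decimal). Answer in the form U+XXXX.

Offset 0: leading byte 0xC3 = 11000011 → 2-byte char #1 = C3 AB.
Offset 2: leading byte 0xDF = 11011111 → 2-byte char #2 = DF 9E.
Offset 4: leading byte 0xCA = 11001010 → 2-byte char #3 = CA 90.
Offset 6: leading byte 0xF3 = 11110011 → 4-byte char #4 = F3 BD A2 BE.
Offset 10: leading byte 0xDF = 11011111 → 2-byte char #5 = DF 90.
Offset 12: leading byte 0xEC = 11101100 → 3-byte char #6 = EC B0 9E.
Leading byte 0xEC = 11101100 matches 1110xxxx → 3-byte sequence.
Byte 1: 0xEC = 11101100, payload 1100 (4 bits).
Byte 2: 0xB0 = 10110000 (10xxxxxx ✓), payload 110000.
Byte 3: 0x9E = 10011110 (10xxxxxx ✓), payload 011110.
Concatenate: 1100110000011110 = 0xCC1E (16 bits → U+CC1E).

U+CC1E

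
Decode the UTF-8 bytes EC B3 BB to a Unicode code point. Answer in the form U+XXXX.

U+CCFB

Leading byte 0xEC = 11101100 matches 1110xxxx → 3-byte sequence.
Byte 1: 0xEC = 11101100, payload 1100 (4 bits).
Byte 2: 0xB3 = 10110011 (10xxxxxx ✓), payload 110011.
Byte 3: 0xBB = 10111011 (10xxxxxx ✓), payload 111011.
Concatenate: 1100110011111011 = 0xCCFB (16 bits → U+CCFB).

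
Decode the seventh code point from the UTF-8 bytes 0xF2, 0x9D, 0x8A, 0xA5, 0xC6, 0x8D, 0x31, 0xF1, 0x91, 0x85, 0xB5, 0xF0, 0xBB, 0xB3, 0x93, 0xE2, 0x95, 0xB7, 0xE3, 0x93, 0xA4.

Offset 0: leading byte 0xF2 = 11110010 → 4-byte char #1 = F2 9D 8A A5.
Offset 4: leading byte 0xC6 = 11000110 → 2-byte char #2 = C6 8D.
Offset 6: leading byte 0x31 = 00110001 → 1-byte char #3 = 31.
Offset 7: leading byte 0xF1 = 11110001 → 4-byte char #4 = F1 91 85 B5.
Offset 11: leading byte 0xF0 = 11110000 → 4-byte char #5 = F0 BB B3 93.
Offset 15: leading byte 0xE2 = 11100010 → 3-byte char #6 = E2 95 B7.
Offset 18: leading byte 0xE3 = 11100011 → 3-byte char #7 = E3 93 A4.
Leading byte 0xE3 = 11100011 matches 1110xxxx → 3-byte sequence.
Byte 1: 0xE3 = 11100011, payload 0011 (4 bits).
Byte 2: 0x93 = 10010011 (10xxxxxx ✓), payload 010011.
Byte 3: 0xA4 = 10100100 (10xxxxxx ✓), payload 100100.
Concatenate: 0011010011100100 = 0x34E4 (16 bits → U+34E4).

U+34E4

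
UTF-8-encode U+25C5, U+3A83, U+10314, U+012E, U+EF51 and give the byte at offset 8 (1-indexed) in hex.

0x90

1-indexed offset 8 is 0-indexed offset 7.
U+25C5 → 3-byte form E2 97 85 at offsets 0–2.
U+3A83 → 3-byte form E3 AA 83 at offsets 3–5.
U+10314 → 4-byte form F0 90 8C 94 at offsets 6–9.
Offset 7 falls in char 3's range; it's byte 2 of F0 90 8C 94 = 0x90.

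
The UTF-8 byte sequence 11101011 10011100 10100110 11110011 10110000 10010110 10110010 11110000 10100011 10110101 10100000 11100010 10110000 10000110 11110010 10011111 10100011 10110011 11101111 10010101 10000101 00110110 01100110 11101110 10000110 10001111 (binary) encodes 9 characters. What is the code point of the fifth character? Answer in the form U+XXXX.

Offset 0: leading byte 0xEB = 11101011 → 3-byte char #1 = EB 9C A6.
Offset 3: leading byte 0xF3 = 11110011 → 4-byte char #2 = F3 B0 96 B2.
Offset 7: leading byte 0xF0 = 11110000 → 4-byte char #3 = F0 A3 B5 A0.
Offset 11: leading byte 0xE2 = 11100010 → 3-byte char #4 = E2 B0 86.
Offset 14: leading byte 0xF2 = 11110010 → 4-byte char #5 = F2 9F A3 B3.
Leading byte 0xF2 = 11110010 matches 11110xxx → 4-byte sequence.
Byte 1: 0xF2 = 11110010, payload 010 (3 bits).
Byte 2: 0x9F = 10011111 (10xxxxxx ✓), payload 011111.
Byte 3: 0xA3 = 10100011 (10xxxxxx ✓), payload 100011.
Byte 4: 0xB3 = 10110011 (10xxxxxx ✓), payload 110011.
Concatenate: 010011111100011110011 = 0x9F8F3 (21 bits → U+9F8F3).

U+9F8F3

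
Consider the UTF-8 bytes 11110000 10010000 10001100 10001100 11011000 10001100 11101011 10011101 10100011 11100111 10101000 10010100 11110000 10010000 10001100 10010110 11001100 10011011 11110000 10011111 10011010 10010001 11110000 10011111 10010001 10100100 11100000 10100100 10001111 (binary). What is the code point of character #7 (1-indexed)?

Offset 0: leading byte 0xF0 = 11110000 → 4-byte char #1 = F0 90 8C 8C.
Offset 4: leading byte 0xD8 = 11011000 → 2-byte char #2 = D8 8C.
Offset 6: leading byte 0xEB = 11101011 → 3-byte char #3 = EB 9D A3.
Offset 9: leading byte 0xE7 = 11100111 → 3-byte char #4 = E7 A8 94.
Offset 12: leading byte 0xF0 = 11110000 → 4-byte char #5 = F0 90 8C 96.
Offset 16: leading byte 0xCC = 11001100 → 2-byte char #6 = CC 9B.
Offset 18: leading byte 0xF0 = 11110000 → 4-byte char #7 = F0 9F 9A 91.
Leading byte 0xF0 = 11110000 matches 11110xxx → 4-byte sequence.
Byte 1: 0xF0 = 11110000, payload 000 (3 bits).
Byte 2: 0x9F = 10011111 (10xxxxxx ✓), payload 011111.
Byte 3: 0x9A = 10011010 (10xxxxxx ✓), payload 011010.
Byte 4: 0x91 = 10010001 (10xxxxxx ✓), payload 010001.
Concatenate: 000011111011010010001 = 0x1F691 (21 bits → U+1F691).

U+1F691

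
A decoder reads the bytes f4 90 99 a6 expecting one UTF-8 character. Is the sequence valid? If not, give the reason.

Leading byte 0xF4 = 11110100 → 4-byte form.
Payload = 0x110666, which exceeds U+10FFFF, the maximum Unicode code point. (Leading bytes F5–FF, or F4 followed by ≥ 0x90, are invalid.)

invalid (encodes a value above U+10FFFF)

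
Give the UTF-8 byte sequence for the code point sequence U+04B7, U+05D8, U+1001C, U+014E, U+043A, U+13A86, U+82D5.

D2 B7 D7 98 F0 90 80 9C C5 8E D0 BA F0 93 AA 86 E8 8B 95

U+04B7: 2-byte form → D2 B7.
U+05D8: 2-byte form → D7 98.
U+1001C: 4-byte form → F0 90 80 9C.
U+014E: 2-byte form → C5 8E.
U+043A: 2-byte form → D0 BA.
U+13A86: 4-byte form → F0 93 AA 86.
U+82D5: 3-byte form → E8 8B 95.
Concatenated (19 bytes): D2 B7 D7 98 F0 90 80 9C C5 8E D0 BA F0 93 AA 86 E8 8B 95.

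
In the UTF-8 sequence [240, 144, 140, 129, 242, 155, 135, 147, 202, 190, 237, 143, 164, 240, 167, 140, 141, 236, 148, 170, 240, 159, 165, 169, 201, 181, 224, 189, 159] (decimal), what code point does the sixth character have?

U+C52A

Offset 0: leading byte 0xF0 = 11110000 → 4-byte char #1 = F0 90 8C 81.
Offset 4: leading byte 0xF2 = 11110010 → 4-byte char #2 = F2 9B 87 93.
Offset 8: leading byte 0xCA = 11001010 → 2-byte char #3 = CA BE.
Offset 10: leading byte 0xED = 11101101 → 3-byte char #4 = ED 8F A4.
Offset 13: leading byte 0xF0 = 11110000 → 4-byte char #5 = F0 A7 8C 8D.
Offset 17: leading byte 0xEC = 11101100 → 3-byte char #6 = EC 94 AA.
Leading byte 0xEC = 11101100 matches 1110xxxx → 3-byte sequence.
Byte 1: 0xEC = 11101100, payload 1100 (4 bits).
Byte 2: 0x94 = 10010100 (10xxxxxx ✓), payload 010100.
Byte 3: 0xAA = 10101010 (10xxxxxx ✓), payload 101010.
Concatenate: 1100010100101010 = 0xC52A (16 bits → U+C52A).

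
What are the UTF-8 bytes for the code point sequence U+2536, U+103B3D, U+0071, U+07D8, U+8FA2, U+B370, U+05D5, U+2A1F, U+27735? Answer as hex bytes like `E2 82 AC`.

U+2536: 3-byte form → E2 94 B6.
U+103B3D: 4-byte form → F4 83 AC BD.
U+0071: 1-byte form → 71.
U+07D8: 2-byte form → DF 98.
U+8FA2: 3-byte form → E8 BE A2.
U+B370: 3-byte form → EB 8D B0.
U+05D5: 2-byte form → D7 95.
U+2A1F: 3-byte form → E2 A8 9F.
U+27735: 4-byte form → F0 A7 9C B5.
Concatenated (25 bytes): E2 94 B6 F4 83 AC BD 71 DF 98 E8 BE A2 EB 8D B0 D7 95 E2 A8 9F F0 A7 9C B5.

E2 94 B6 F4 83 AC BD 71 DF 98 E8 BE A2 EB 8D B0 D7 95 E2 A8 9F F0 A7 9C B5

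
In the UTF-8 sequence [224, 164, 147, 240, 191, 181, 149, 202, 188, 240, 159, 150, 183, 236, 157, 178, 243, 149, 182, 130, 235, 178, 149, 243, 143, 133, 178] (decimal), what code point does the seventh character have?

U+BC95

Offset 0: leading byte 0xE0 = 11100000 → 3-byte char #1 = E0 A4 93.
Offset 3: leading byte 0xF0 = 11110000 → 4-byte char #2 = F0 BF B5 95.
Offset 7: leading byte 0xCA = 11001010 → 2-byte char #3 = CA BC.
Offset 9: leading byte 0xF0 = 11110000 → 4-byte char #4 = F0 9F 96 B7.
Offset 13: leading byte 0xEC = 11101100 → 3-byte char #5 = EC 9D B2.
Offset 16: leading byte 0xF3 = 11110011 → 4-byte char #6 = F3 95 B6 82.
Offset 20: leading byte 0xEB = 11101011 → 3-byte char #7 = EB B2 95.
Leading byte 0xEB = 11101011 matches 1110xxxx → 3-byte sequence.
Byte 1: 0xEB = 11101011, payload 1011 (4 bits).
Byte 2: 0xB2 = 10110010 (10xxxxxx ✓), payload 110010.
Byte 3: 0x95 = 10010101 (10xxxxxx ✓), payload 010101.
Concatenate: 1011110010010101 = 0xBC95 (16 bits → U+BC95).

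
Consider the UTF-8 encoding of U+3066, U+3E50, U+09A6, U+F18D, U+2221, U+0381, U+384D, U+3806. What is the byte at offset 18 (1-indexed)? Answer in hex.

1-indexed offset 18 is 0-indexed offset 17.
U+3066 → 3-byte form E3 81 A6 at offsets 0–2.
U+3E50 → 3-byte form E3 B9 90 at offsets 3–5.
U+09A6 → 3-byte form E0 A6 A6 at offsets 6–8.
U+F18D → 3-byte form EF 86 8D at offsets 9–11.
U+2221 → 3-byte form E2 88 A1 at offsets 12–14.
U+0381 → 2-byte form CE 81 at offsets 15–16.
U+384D → 3-byte form E3 A1 8D at offsets 17–19.
Offset 17 falls in char 7's range; it's byte 1 of E3 A1 8D = 0xE3.

0xE3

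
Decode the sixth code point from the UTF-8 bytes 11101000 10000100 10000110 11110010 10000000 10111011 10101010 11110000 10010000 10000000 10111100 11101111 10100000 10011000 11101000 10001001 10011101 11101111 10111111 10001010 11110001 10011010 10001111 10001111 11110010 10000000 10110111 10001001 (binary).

U+FFCA

Offset 0: leading byte 0xE8 = 11101000 → 3-byte char #1 = E8 84 86.
Offset 3: leading byte 0xF2 = 11110010 → 4-byte char #2 = F2 80 BB AA.
Offset 7: leading byte 0xF0 = 11110000 → 4-byte char #3 = F0 90 80 BC.
Offset 11: leading byte 0xEF = 11101111 → 3-byte char #4 = EF A0 98.
Offset 14: leading byte 0xE8 = 11101000 → 3-byte char #5 = E8 89 9D.
Offset 17: leading byte 0xEF = 11101111 → 3-byte char #6 = EF BF 8A.
Leading byte 0xEF = 11101111 matches 1110xxxx → 3-byte sequence.
Byte 1: 0xEF = 11101111, payload 1111 (4 bits).
Byte 2: 0xBF = 10111111 (10xxxxxx ✓), payload 111111.
Byte 3: 0x8A = 10001010 (10xxxxxx ✓), payload 001010.
Concatenate: 1111111111001010 = 0xFFCA (16 bits → U+FFCA).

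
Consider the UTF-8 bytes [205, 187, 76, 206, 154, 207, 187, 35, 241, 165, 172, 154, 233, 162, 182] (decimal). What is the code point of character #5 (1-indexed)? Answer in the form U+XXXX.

Offset 0: leading byte 0xCD = 11001101 → 2-byte char #1 = CD BB.
Offset 2: leading byte 0x4C = 01001100 → 1-byte char #2 = 4C.
Offset 3: leading byte 0xCE = 11001110 → 2-byte char #3 = CE 9A.
Offset 5: leading byte 0xCF = 11001111 → 2-byte char #4 = CF BB.
Offset 7: leading byte 0x23 = 00100011 → 1-byte char #5 = 23.
Leading byte 0x23 = 00100011 matches 0xxxxxxx → 1-byte sequence.
Byte 1: 0x23 = 00100011, payload 0100011 (7 bits).
Concatenate: 0100011 = 0x23 (7 bits → U+0023).

U+0023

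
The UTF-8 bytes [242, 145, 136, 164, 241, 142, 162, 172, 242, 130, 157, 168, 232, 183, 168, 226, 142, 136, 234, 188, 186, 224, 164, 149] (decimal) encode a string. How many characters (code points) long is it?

Byte at offset 0: 0xF2 = 11110010 → 4-byte char (#1). Advance 4.
Byte at offset 4: 0xF1 = 11110001 → 4-byte char (#2). Advance 4.
Byte at offset 8: 0xF2 = 11110010 → 4-byte char (#3). Advance 4.
Byte at offset 12: 0xE8 = 11101000 → 3-byte char (#4). Advance 3.
Byte at offset 15: 0xE2 = 11100010 → 3-byte char (#5). Advance 3.
Byte at offset 18: 0xEA = 11101010 → 3-byte char (#6). Advance 3.
Byte at offset 21: 0xE0 = 11100000 → 3-byte char (#7). Advance 3.
Reached end at offset 24 after 7 code points.

7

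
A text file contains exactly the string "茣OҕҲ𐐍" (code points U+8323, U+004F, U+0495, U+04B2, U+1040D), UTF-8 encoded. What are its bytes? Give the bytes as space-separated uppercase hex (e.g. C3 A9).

U+8323: 3-byte form → E8 8C A3.
U+004F: 1-byte form → 4F.
U+0495: 2-byte form → D2 95.
U+04B2: 2-byte form → D2 B2.
U+1040D: 4-byte form → F0 90 90 8D.
Concatenated (12 bytes): E8 8C A3 4F D2 95 D2 B2 F0 90 90 8D.

E8 8C A3 4F D2 95 D2 B2 F0 90 90 8D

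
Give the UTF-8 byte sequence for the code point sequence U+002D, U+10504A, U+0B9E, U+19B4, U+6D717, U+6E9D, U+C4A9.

2D F4 85 81 8A E0 AE 9E E1 A6 B4 F1 AD 9C 97 E6 BA 9D EC 92 A9

U+002D: 1-byte form → 2D.
U+10504A: 4-byte form → F4 85 81 8A.
U+0B9E: 3-byte form → E0 AE 9E.
U+19B4: 3-byte form → E1 A6 B4.
U+6D717: 4-byte form → F1 AD 9C 97.
U+6E9D: 3-byte form → E6 BA 9D.
U+C4A9: 3-byte form → EC 92 A9.
Concatenated (21 bytes): 2D F4 85 81 8A E0 AE 9E E1 A6 B4 F1 AD 9C 97 E6 BA 9D EC 92 A9.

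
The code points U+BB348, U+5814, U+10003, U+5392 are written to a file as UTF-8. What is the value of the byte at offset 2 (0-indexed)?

0x8D

U+BB348 → 4-byte form F2 BB 8D 88 at offsets 0–3.
Offset 2 falls in char 1's range; it's byte 3 of F2 BB 8D 88 = 0x8D.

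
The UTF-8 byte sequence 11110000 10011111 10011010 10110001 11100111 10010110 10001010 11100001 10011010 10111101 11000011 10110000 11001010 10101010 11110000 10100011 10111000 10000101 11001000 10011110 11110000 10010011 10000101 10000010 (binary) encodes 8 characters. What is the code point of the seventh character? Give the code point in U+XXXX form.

U+021E

Offset 0: leading byte 0xF0 = 11110000 → 4-byte char #1 = F0 9F 9A B1.
Offset 4: leading byte 0xE7 = 11100111 → 3-byte char #2 = E7 96 8A.
Offset 7: leading byte 0xE1 = 11100001 → 3-byte char #3 = E1 9A BD.
Offset 10: leading byte 0xC3 = 11000011 → 2-byte char #4 = C3 B0.
Offset 12: leading byte 0xCA = 11001010 → 2-byte char #5 = CA AA.
Offset 14: leading byte 0xF0 = 11110000 → 4-byte char #6 = F0 A3 B8 85.
Offset 18: leading byte 0xC8 = 11001000 → 2-byte char #7 = C8 9E.
Leading byte 0xC8 = 11001000 matches 110xxxxx → 2-byte sequence.
Byte 1: 0xC8 = 11001000, payload 01000 (5 bits).
Byte 2: 0x9E = 10011110 (10xxxxxx ✓), payload 011110.
Concatenate: 01000011110 = 0x21E (11 bits → U+021E).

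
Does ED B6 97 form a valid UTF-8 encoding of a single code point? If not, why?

Structurally a 3-byte sequence; payload = 0xDD97.
But 0xDD97 is in U+D800–U+DFFF, the surrogate range. Surrogates are not Unicode scalar values and are forbidden in UTF-8.

invalid (encodes a surrogate (U+D800–U+DFFF))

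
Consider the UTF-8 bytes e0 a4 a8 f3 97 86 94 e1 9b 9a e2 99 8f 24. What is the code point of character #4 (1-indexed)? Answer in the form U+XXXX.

Offset 0: leading byte 0xE0 = 11100000 → 3-byte char #1 = E0 A4 A8.
Offset 3: leading byte 0xF3 = 11110011 → 4-byte char #2 = F3 97 86 94.
Offset 7: leading byte 0xE1 = 11100001 → 3-byte char #3 = E1 9B 9A.
Offset 10: leading byte 0xE2 = 11100010 → 3-byte char #4 = E2 99 8F.
Leading byte 0xE2 = 11100010 matches 1110xxxx → 3-byte sequence.
Byte 1: 0xE2 = 11100010, payload 0010 (4 bits).
Byte 2: 0x99 = 10011001 (10xxxxxx ✓), payload 011001.
Byte 3: 0x8F = 10001111 (10xxxxxx ✓), payload 001111.
Concatenate: 0010011001001111 = 0x264F (16 bits → U+264F).

U+264F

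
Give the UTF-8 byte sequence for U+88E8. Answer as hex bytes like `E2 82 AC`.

U+88E8 = 0x88E8 = 35048 decimal. In range U+0800–U+FFFF → 3-byte form: 1110xxxx 10xxxxxx 10xxxxxx.
Binary (16 bits): 1000100011101000.
Split 4+6+6: 1000 | 100011 | 101000.
Byte 1: 11101000 = 0xE8.
Byte 2: 10100011 = 0xA3.
Byte 3: 10101000 = 0xA8.

E8 A3 A8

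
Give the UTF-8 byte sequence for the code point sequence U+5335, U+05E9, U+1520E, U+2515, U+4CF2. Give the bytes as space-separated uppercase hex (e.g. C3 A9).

U+5335: 3-byte form → E5 8C B5.
U+05E9: 2-byte form → D7 A9.
U+1520E: 4-byte form → F0 95 88 8E.
U+2515: 3-byte form → E2 94 95.
U+4CF2: 3-byte form → E4 B3 B2.
Concatenated (15 bytes): E5 8C B5 D7 A9 F0 95 88 8E E2 94 95 E4 B3 B2.

E5 8C B5 D7 A9 F0 95 88 8E E2 94 95 E4 B3 B2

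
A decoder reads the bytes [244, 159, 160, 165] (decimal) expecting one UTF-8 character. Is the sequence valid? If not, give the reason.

Leading byte 0xF4 = 11110100 → 4-byte form.
Payload = 0x11F825, which exceeds U+10FFFF, the maximum Unicode code point. (Leading bytes F5–FF, or F4 followed by ≥ 0x90, are invalid.)

invalid (encodes a value above U+10FFFF)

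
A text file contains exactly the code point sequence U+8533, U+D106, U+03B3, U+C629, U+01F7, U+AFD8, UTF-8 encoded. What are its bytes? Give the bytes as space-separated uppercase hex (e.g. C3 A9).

U+8533: 3-byte form → E8 94 B3.
U+D106: 3-byte form → ED 84 86.
U+03B3: 2-byte form → CE B3.
U+C629: 3-byte form → EC 98 A9.
U+01F7: 2-byte form → C7 B7.
U+AFD8: 3-byte form → EA BF 98.
Concatenated (16 bytes): E8 94 B3 ED 84 86 CE B3 EC 98 A9 C7 B7 EA BF 98.

E8 94 B3 ED 84 86 CE B3 EC 98 A9 C7 B7 EA BF 98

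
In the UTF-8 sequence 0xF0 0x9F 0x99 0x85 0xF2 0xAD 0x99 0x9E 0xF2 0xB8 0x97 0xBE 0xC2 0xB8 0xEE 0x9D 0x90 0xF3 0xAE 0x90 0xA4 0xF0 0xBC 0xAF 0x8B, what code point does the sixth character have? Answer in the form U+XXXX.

Offset 0: leading byte 0xF0 = 11110000 → 4-byte char #1 = F0 9F 99 85.
Offset 4: leading byte 0xF2 = 11110010 → 4-byte char #2 = F2 AD 99 9E.
Offset 8: leading byte 0xF2 = 11110010 → 4-byte char #3 = F2 B8 97 BE.
Offset 12: leading byte 0xC2 = 11000010 → 2-byte char #4 = C2 B8.
Offset 14: leading byte 0xEE = 11101110 → 3-byte char #5 = EE 9D 90.
Offset 17: leading byte 0xF3 = 11110011 → 4-byte char #6 = F3 AE 90 A4.
Leading byte 0xF3 = 11110011 matches 11110xxx → 4-byte sequence.
Byte 1: 0xF3 = 11110011, payload 011 (3 bits).
Byte 2: 0xAE = 10101110 (10xxxxxx ✓), payload 101110.
Byte 3: 0x90 = 10010000 (10xxxxxx ✓), payload 010000.
Byte 4: 0xA4 = 10100100 (10xxxxxx ✓), payload 100100.
Concatenate: 011101110010000100100 = 0xEE424 (21 bits → U+EE424).

U+EE424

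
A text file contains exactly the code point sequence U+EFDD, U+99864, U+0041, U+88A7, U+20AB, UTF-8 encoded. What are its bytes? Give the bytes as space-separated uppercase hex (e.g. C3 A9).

EE BF 9D F2 99 A1 A4 41 E8 A2 A7 E2 82 AB

U+EFDD: 3-byte form → EE BF 9D.
U+99864: 4-byte form → F2 99 A1 A4.
U+0041: 1-byte form → 41.
U+88A7: 3-byte form → E8 A2 A7.
U+20AB: 3-byte form → E2 82 AB.
Concatenated (14 bytes): EE BF 9D F2 99 A1 A4 41 E8 A2 A7 E2 82 AB.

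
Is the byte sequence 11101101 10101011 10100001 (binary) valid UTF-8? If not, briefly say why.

Structurally a 3-byte sequence; payload = 0xDAE1.
But 0xDAE1 is in U+D800–U+DFFF, the surrogate range. Surrogates are not Unicode scalar values and are forbidden in UTF-8.

invalid (encodes a surrogate (U+D800–U+DFFF))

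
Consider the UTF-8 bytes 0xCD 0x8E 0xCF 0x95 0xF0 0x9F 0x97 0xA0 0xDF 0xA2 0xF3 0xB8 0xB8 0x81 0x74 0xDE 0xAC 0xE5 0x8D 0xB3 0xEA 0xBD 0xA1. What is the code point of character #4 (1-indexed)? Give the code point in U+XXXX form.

Offset 0: leading byte 0xCD = 11001101 → 2-byte char #1 = CD 8E.
Offset 2: leading byte 0xCF = 11001111 → 2-byte char #2 = CF 95.
Offset 4: leading byte 0xF0 = 11110000 → 4-byte char #3 = F0 9F 97 A0.
Offset 8: leading byte 0xDF = 11011111 → 2-byte char #4 = DF A2.
Leading byte 0xDF = 11011111 matches 110xxxxx → 2-byte sequence.
Byte 1: 0xDF = 11011111, payload 11111 (5 bits).
Byte 2: 0xA2 = 10100010 (10xxxxxx ✓), payload 100010.
Concatenate: 11111100010 = 0x7E2 (11 bits → U+07E2).

U+07E2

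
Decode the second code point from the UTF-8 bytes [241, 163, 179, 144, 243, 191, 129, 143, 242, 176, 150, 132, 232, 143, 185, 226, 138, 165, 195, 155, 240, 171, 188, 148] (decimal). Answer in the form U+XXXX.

U+FF04F

Offset 0: leading byte 0xF1 = 11110001 → 4-byte char #1 = F1 A3 B3 90.
Offset 4: leading byte 0xF3 = 11110011 → 4-byte char #2 = F3 BF 81 8F.
Leading byte 0xF3 = 11110011 matches 11110xxx → 4-byte sequence.
Byte 1: 0xF3 = 11110011, payload 011 (3 bits).
Byte 2: 0xBF = 10111111 (10xxxxxx ✓), payload 111111.
Byte 3: 0x81 = 10000001 (10xxxxxx ✓), payload 000001.
Byte 4: 0x8F = 10001111 (10xxxxxx ✓), payload 001111.
Concatenate: 011111111000001001111 = 0xFF04F (21 bits → U+FF04F).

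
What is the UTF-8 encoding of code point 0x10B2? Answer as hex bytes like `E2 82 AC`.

U+10B2 = 0x10B2 = 4274 decimal. In range U+0800–U+FFFF → 3-byte form: 1110xxxx 10xxxxxx 10xxxxxx.
Binary (16 bits): 0001000010110010.
Split 4+6+6: 0001 | 000010 | 110010.
Byte 1: 11100001 = 0xE1.
Byte 2: 10000010 = 0x82.
Byte 3: 10110010 = 0xB2.

E1 82 B2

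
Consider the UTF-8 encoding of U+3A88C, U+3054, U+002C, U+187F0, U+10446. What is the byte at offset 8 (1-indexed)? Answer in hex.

0x2C

1-indexed offset 8 is 0-indexed offset 7.
U+3A88C → 4-byte form F0 BA A2 8C at offsets 0–3.
U+3054 → 3-byte form E3 81 94 at offsets 4–6.
U+002C → 1-byte form 2C at offsets 7–7.
Offset 7 falls in char 3's range; it's byte 1 of 2C = 0x2C.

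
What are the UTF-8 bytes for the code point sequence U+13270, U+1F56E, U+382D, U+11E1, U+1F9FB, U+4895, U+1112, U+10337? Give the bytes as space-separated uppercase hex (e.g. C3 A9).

U+13270: 4-byte form → F0 93 89 B0.
U+1F56E: 4-byte form → F0 9F 95 AE.
U+382D: 3-byte form → E3 A0 AD.
U+11E1: 3-byte form → E1 87 A1.
U+1F9FB: 4-byte form → F0 9F A7 BB.
U+4895: 3-byte form → E4 A2 95.
U+1112: 3-byte form → E1 84 92.
U+10337: 4-byte form → F0 90 8C B7.
Concatenated (28 bytes): F0 93 89 B0 F0 9F 95 AE E3 A0 AD E1 87 A1 F0 9F A7 BB E4 A2 95 E1 84 92 F0 90 8C B7.

F0 93 89 B0 F0 9F 95 AE E3 A0 AD E1 87 A1 F0 9F A7 BB E4 A2 95 E1 84 92 F0 90 8C B7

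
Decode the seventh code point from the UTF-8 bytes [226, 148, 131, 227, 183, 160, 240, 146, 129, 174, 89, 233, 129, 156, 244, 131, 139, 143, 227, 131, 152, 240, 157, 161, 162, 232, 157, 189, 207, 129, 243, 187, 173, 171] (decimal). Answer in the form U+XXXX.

U+30D8

Offset 0: leading byte 0xE2 = 11100010 → 3-byte char #1 = E2 94 83.
Offset 3: leading byte 0xE3 = 11100011 → 3-byte char #2 = E3 B7 A0.
Offset 6: leading byte 0xF0 = 11110000 → 4-byte char #3 = F0 92 81 AE.
Offset 10: leading byte 0x59 = 01011001 → 1-byte char #4 = 59.
Offset 11: leading byte 0xE9 = 11101001 → 3-byte char #5 = E9 81 9C.
Offset 14: leading byte 0xF4 = 11110100 → 4-byte char #6 = F4 83 8B 8F.
Offset 18: leading byte 0xE3 = 11100011 → 3-byte char #7 = E3 83 98.
Leading byte 0xE3 = 11100011 matches 1110xxxx → 3-byte sequence.
Byte 1: 0xE3 = 11100011, payload 0011 (4 bits).
Byte 2: 0x83 = 10000011 (10xxxxxx ✓), payload 000011.
Byte 3: 0x98 = 10011000 (10xxxxxx ✓), payload 011000.
Concatenate: 0011000011011000 = 0x30D8 (16 bits → U+30D8).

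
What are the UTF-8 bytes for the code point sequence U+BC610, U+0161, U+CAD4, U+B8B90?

U+BC610: 4-byte form → F2 BC 98 90.
U+0161: 2-byte form → C5 A1.
U+CAD4: 3-byte form → EC AB 94.
U+B8B90: 4-byte form → F2 B8 AE 90.
Concatenated (13 bytes): F2 BC 98 90 C5 A1 EC AB 94 F2 B8 AE 90.

F2 BC 98 90 C5 A1 EC AB 94 F2 B8 AE 90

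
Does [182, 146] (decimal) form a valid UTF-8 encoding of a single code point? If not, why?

invalid (continuation byte with no leading byte)

Byte 0xB6 = 10110110 has the form 10xxxxxx — a continuation byte — but there is no preceding leading byte.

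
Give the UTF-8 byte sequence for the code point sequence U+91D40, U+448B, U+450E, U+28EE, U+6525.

F2 91 B5 80 E4 92 8B E4 94 8E E2 A3 AE E6 94 A5

U+91D40: 4-byte form → F2 91 B5 80.
U+448B: 3-byte form → E4 92 8B.
U+450E: 3-byte form → E4 94 8E.
U+28EE: 3-byte form → E2 A3 AE.
U+6525: 3-byte form → E6 94 A5.
Concatenated (16 bytes): F2 91 B5 80 E4 92 8B E4 94 8E E2 A3 AE E6 94 A5.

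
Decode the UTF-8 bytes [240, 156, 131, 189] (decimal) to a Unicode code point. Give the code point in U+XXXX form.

U+1C0FD

Leading byte 0xF0 = 11110000 matches 11110xxx → 4-byte sequence.
Byte 1: 0xF0 = 11110000, payload 000 (3 bits).
Byte 2: 0x9C = 10011100 (10xxxxxx ✓), payload 011100.
Byte 3: 0x83 = 10000011 (10xxxxxx ✓), payload 000011.
Byte 4: 0xBD = 10111101 (10xxxxxx ✓), payload 111101.
Concatenate: 000011100000011111101 = 0x1C0FD (21 bits → U+1C0FD).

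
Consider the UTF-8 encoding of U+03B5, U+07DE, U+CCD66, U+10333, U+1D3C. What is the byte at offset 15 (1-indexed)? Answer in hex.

1-indexed offset 15 is 0-indexed offset 14.
U+03B5 → 2-byte form CE B5 at offsets 0–1.
U+07DE → 2-byte form DF 9E at offsets 2–3.
U+CCD66 → 4-byte form F3 8C B5 A6 at offsets 4–7.
U+10333 → 4-byte form F0 90 8C B3 at offsets 8–11.
U+1D3C → 3-byte form E1 B4 BC at offsets 12–14.
Offset 14 falls in char 5's range; it's byte 3 of E1 B4 BC = 0xBC.

0xBC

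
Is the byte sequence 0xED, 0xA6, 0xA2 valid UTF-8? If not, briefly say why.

Structurally a 3-byte sequence; payload = 0xD9A2.
But 0xD9A2 is in U+D800–U+DFFF, the surrogate range. Surrogates are not Unicode scalar values and are forbidden in UTF-8.

invalid (encodes a surrogate (U+D800–U+DFFF))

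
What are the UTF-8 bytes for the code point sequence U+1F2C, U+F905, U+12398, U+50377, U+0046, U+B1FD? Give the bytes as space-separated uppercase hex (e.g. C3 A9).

E1 BC AC EF A4 85 F0 92 8E 98 F1 90 8D B7 46 EB 87 BD

U+1F2C: 3-byte form → E1 BC AC.
U+F905: 3-byte form → EF A4 85.
U+12398: 4-byte form → F0 92 8E 98.
U+50377: 4-byte form → F1 90 8D B7.
U+0046: 1-byte form → 46.
U+B1FD: 3-byte form → EB 87 BD.
Concatenated (18 bytes): E1 BC AC EF A4 85 F0 92 8E 98 F1 90 8D B7 46 EB 87 BD.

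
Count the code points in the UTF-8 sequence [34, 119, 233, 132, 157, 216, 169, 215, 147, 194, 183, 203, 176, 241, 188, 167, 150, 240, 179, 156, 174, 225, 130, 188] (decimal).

10

Byte at offset 0: 0x22 = 00100010 → 1-byte char (#1). Advance 1.
Byte at offset 1: 0x77 = 01110111 → 1-byte char (#2). Advance 1.
Byte at offset 2: 0xE9 = 11101001 → 3-byte char (#3). Advance 3.
Byte at offset 5: 0xD8 = 11011000 → 2-byte char (#4). Advance 2.
Byte at offset 7: 0xD7 = 11010111 → 2-byte char (#5). Advance 2.
Byte at offset 9: 0xC2 = 11000010 → 2-byte char (#6). Advance 2.
Byte at offset 11: 0xCB = 11001011 → 2-byte char (#7). Advance 2.
Byte at offset 13: 0xF1 = 11110001 → 4-byte char (#8). Advance 4.
Byte at offset 17: 0xF0 = 11110000 → 4-byte char (#9). Advance 4.
Byte at offset 21: 0xE1 = 11100001 → 3-byte char (#10). Advance 3.
Reached end at offset 24 after 10 code points.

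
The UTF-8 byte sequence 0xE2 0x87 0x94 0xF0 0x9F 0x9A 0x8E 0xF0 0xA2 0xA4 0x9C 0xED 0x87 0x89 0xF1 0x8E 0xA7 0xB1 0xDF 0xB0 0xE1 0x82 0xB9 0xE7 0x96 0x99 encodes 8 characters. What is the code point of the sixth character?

Offset 0: leading byte 0xE2 = 11100010 → 3-byte char #1 = E2 87 94.
Offset 3: leading byte 0xF0 = 11110000 → 4-byte char #2 = F0 9F 9A 8E.
Offset 7: leading byte 0xF0 = 11110000 → 4-byte char #3 = F0 A2 A4 9C.
Offset 11: leading byte 0xED = 11101101 → 3-byte char #4 = ED 87 89.
Offset 14: leading byte 0xF1 = 11110001 → 4-byte char #5 = F1 8E A7 B1.
Offset 18: leading byte 0xDF = 11011111 → 2-byte char #6 = DF B0.
Leading byte 0xDF = 11011111 matches 110xxxxx → 2-byte sequence.
Byte 1: 0xDF = 11011111, payload 11111 (5 bits).
Byte 2: 0xB0 = 10110000 (10xxxxxx ✓), payload 110000.
Concatenate: 11111110000 = 0x7F0 (11 bits → U+07F0).

U+07F0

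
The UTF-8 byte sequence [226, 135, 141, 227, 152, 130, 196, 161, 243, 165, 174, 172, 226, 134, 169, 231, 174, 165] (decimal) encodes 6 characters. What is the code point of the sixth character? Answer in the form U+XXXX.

Offset 0: leading byte 0xE2 = 11100010 → 3-byte char #1 = E2 87 8D.
Offset 3: leading byte 0xE3 = 11100011 → 3-byte char #2 = E3 98 82.
Offset 6: leading byte 0xC4 = 11000100 → 2-byte char #3 = C4 A1.
Offset 8: leading byte 0xF3 = 11110011 → 4-byte char #4 = F3 A5 AE AC.
Offset 12: leading byte 0xE2 = 11100010 → 3-byte char #5 = E2 86 A9.
Offset 15: leading byte 0xE7 = 11100111 → 3-byte char #6 = E7 AE A5.
Leading byte 0xE7 = 11100111 matches 1110xxxx → 3-byte sequence.
Byte 1: 0xE7 = 11100111, payload 0111 (4 bits).
Byte 2: 0xAE = 10101110 (10xxxxxx ✓), payload 101110.
Byte 3: 0xA5 = 10100101 (10xxxxxx ✓), payload 100101.
Concatenate: 0111101110100101 = 0x7BA5 (16 bits → U+7BA5).

U+7BA5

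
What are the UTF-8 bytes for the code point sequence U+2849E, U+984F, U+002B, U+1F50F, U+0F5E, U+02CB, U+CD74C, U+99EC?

F0 A8 92 9E E9 A1 8F 2B F0 9F 94 8F E0 BD 9E CB 8B F3 8D 9D 8C E9 A7 AC

U+2849E: 4-byte form → F0 A8 92 9E.
U+984F: 3-byte form → E9 A1 8F.
U+002B: 1-byte form → 2B.
U+1F50F: 4-byte form → F0 9F 94 8F.
U+0F5E: 3-byte form → E0 BD 9E.
U+02CB: 2-byte form → CB 8B.
U+CD74C: 4-byte form → F3 8D 9D 8C.
U+99EC: 3-byte form → E9 A7 AC.
Concatenated (24 bytes): F0 A8 92 9E E9 A1 8F 2B F0 9F 94 8F E0 BD 9E CB 8B F3 8D 9D 8C E9 A7 AC.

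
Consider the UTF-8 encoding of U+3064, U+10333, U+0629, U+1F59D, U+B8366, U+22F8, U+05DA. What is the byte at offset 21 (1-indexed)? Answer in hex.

0xD7

1-indexed offset 21 is 0-indexed offset 20.
U+3064 → 3-byte form E3 81 A4 at offsets 0–2.
U+10333 → 4-byte form F0 90 8C B3 at offsets 3–6.
U+0629 → 2-byte form D8 A9 at offsets 7–8.
U+1F59D → 4-byte form F0 9F 96 9D at offsets 9–12.
U+B8366 → 4-byte form F2 B8 8D A6 at offsets 13–16.
U+22F8 → 3-byte form E2 8B B8 at offsets 17–19.
U+05DA → 2-byte form D7 9A at offsets 20–21.
Offset 20 falls in char 7's range; it's byte 1 of D7 9A = 0xD7.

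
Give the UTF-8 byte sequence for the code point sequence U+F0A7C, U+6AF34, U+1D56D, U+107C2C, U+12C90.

F3 B0 A9 BC F1 AA BC B4 F0 9D 95 AD F4 87 B0 AC F0 92 B2 90

U+F0A7C: 4-byte form → F3 B0 A9 BC.
U+6AF34: 4-byte form → F1 AA BC B4.
U+1D56D: 4-byte form → F0 9D 95 AD.
U+107C2C: 4-byte form → F4 87 B0 AC.
U+12C90: 4-byte form → F0 92 B2 90.
Concatenated (20 bytes): F3 B0 A9 BC F1 AA BC B4 F0 9D 95 AD F4 87 B0 AC F0 92 B2 90.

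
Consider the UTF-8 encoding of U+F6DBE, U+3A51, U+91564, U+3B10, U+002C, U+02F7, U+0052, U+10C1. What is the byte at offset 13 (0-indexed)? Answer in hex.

0x90

U+F6DBE → 4-byte form F3 B6 B6 BE at offsets 0–3.
U+3A51 → 3-byte form E3 A9 91 at offsets 4–6.
U+91564 → 4-byte form F2 91 95 A4 at offsets 7–10.
U+3B10 → 3-byte form E3 AC 90 at offsets 11–13.
Offset 13 falls in char 4's range; it's byte 3 of E3 AC 90 = 0x90.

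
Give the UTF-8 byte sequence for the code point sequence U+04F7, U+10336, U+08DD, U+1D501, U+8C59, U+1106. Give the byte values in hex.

U+04F7: 2-byte form → D3 B7.
U+10336: 4-byte form → F0 90 8C B6.
U+08DD: 3-byte form → E0 A3 9D.
U+1D501: 4-byte form → F0 9D 94 81.
U+8C59: 3-byte form → E8 B1 99.
U+1106: 3-byte form → E1 84 86.
Concatenated (19 bytes): D3 B7 F0 90 8C B6 E0 A3 9D F0 9D 94 81 E8 B1 99 E1 84 86.

D3 B7 F0 90 8C B6 E0 A3 9D F0 9D 94 81 E8 B1 99 E1 84 86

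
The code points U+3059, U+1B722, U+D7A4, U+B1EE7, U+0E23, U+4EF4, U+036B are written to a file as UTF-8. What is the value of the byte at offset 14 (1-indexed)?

0xA7

1-indexed offset 14 is 0-indexed offset 13.
U+3059 → 3-byte form E3 81 99 at offsets 0–2.
U+1B722 → 4-byte form F0 9B 9C A2 at offsets 3–6.
U+D7A4 → 3-byte form ED 9E A4 at offsets 7–9.
U+B1EE7 → 4-byte form F2 B1 BB A7 at offsets 10–13.
Offset 13 falls in char 4's range; it's byte 4 of F2 B1 BB A7 = 0xA7.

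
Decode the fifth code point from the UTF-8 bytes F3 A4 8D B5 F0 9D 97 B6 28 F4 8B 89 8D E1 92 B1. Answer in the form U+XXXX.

Offset 0: leading byte 0xF3 = 11110011 → 4-byte char #1 = F3 A4 8D B5.
Offset 4: leading byte 0xF0 = 11110000 → 4-byte char #2 = F0 9D 97 B6.
Offset 8: leading byte 0x28 = 00101000 → 1-byte char #3 = 28.
Offset 9: leading byte 0xF4 = 11110100 → 4-byte char #4 = F4 8B 89 8D.
Offset 13: leading byte 0xE1 = 11100001 → 3-byte char #5 = E1 92 B1.
Leading byte 0xE1 = 11100001 matches 1110xxxx → 3-byte sequence.
Byte 1: 0xE1 = 11100001, payload 0001 (4 bits).
Byte 2: 0x92 = 10010010 (10xxxxxx ✓), payload 010010.
Byte 3: 0xB1 = 10110001 (10xxxxxx ✓), payload 110001.
Concatenate: 0001010010110001 = 0x14B1 (16 bits → U+14B1).

U+14B1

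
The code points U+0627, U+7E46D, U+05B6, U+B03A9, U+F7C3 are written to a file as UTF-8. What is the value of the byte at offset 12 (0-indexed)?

U+0627 → 2-byte form D8 A7 at offsets 0–1.
U+7E46D → 4-byte form F1 BE 91 AD at offsets 2–5.
U+05B6 → 2-byte form D6 B6 at offsets 6–7.
U+B03A9 → 4-byte form F2 B0 8E A9 at offsets 8–11.
U+F7C3 → 3-byte form EF 9F 83 at offsets 12–14.
Offset 12 falls in char 5's range; it's byte 1 of EF 9F 83 = 0xEF.

0xEF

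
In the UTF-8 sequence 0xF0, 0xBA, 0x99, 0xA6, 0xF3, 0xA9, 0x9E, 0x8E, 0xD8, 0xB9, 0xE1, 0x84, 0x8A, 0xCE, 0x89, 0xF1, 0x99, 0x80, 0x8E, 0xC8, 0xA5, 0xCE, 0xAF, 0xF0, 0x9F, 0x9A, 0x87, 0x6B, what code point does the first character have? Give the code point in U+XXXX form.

Offset 0: leading byte 0xF0 = 11110000 → 4-byte char #1 = F0 BA 99 A6.
Leading byte 0xF0 = 11110000 matches 11110xxx → 4-byte sequence.
Byte 1: 0xF0 = 11110000, payload 000 (3 bits).
Byte 2: 0xBA = 10111010 (10xxxxxx ✓), payload 111010.
Byte 3: 0x99 = 10011001 (10xxxxxx ✓), payload 011001.
Byte 4: 0xA6 = 10100110 (10xxxxxx ✓), payload 100110.
Concatenate: 000111010011001100110 = 0x3A666 (21 bits → U+3A666).

U+3A666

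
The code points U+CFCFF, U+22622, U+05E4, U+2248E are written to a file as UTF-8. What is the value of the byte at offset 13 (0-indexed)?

0x8E

U+CFCFF → 4-byte form F3 8F B3 BF at offsets 0–3.
U+22622 → 4-byte form F0 A2 98 A2 at offsets 4–7.
U+05E4 → 2-byte form D7 A4 at offsets 8–9.
U+2248E → 4-byte form F0 A2 92 8E at offsets 10–13.
Offset 13 falls in char 4's range; it's byte 4 of F0 A2 92 8E = 0x8E.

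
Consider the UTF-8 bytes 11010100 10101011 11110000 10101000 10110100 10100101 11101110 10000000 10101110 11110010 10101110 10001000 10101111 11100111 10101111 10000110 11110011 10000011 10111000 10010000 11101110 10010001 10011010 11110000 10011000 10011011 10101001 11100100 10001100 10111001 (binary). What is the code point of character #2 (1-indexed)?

Offset 0: leading byte 0xD4 = 11010100 → 2-byte char #1 = D4 AB.
Offset 2: leading byte 0xF0 = 11110000 → 4-byte char #2 = F0 A8 B4 A5.
Leading byte 0xF0 = 11110000 matches 11110xxx → 4-byte sequence.
Byte 1: 0xF0 = 11110000, payload 000 (3 bits).
Byte 2: 0xA8 = 10101000 (10xxxxxx ✓), payload 101000.
Byte 3: 0xB4 = 10110100 (10xxxxxx ✓), payload 110100.
Byte 4: 0xA5 = 10100101 (10xxxxxx ✓), payload 100101.
Concatenate: 000101000110100100101 = 0x28D25 (21 bits → U+28D25).

U+28D25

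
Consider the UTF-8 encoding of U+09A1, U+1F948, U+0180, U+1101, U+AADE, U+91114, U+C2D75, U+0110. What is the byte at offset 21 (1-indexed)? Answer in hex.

0x82

1-indexed offset 21 is 0-indexed offset 20.
U+09A1 → 3-byte form E0 A6 A1 at offsets 0–2.
U+1F948 → 4-byte form F0 9F A5 88 at offsets 3–6.
U+0180 → 2-byte form C6 80 at offsets 7–8.
U+1101 → 3-byte form E1 84 81 at offsets 9–11.
U+AADE → 3-byte form EA AB 9E at offsets 12–14.
U+91114 → 4-byte form F2 91 84 94 at offsets 15–18.
U+C2D75 → 4-byte form F3 82 B5 B5 at offsets 19–22.
Offset 20 falls in char 7's range; it's byte 2 of F3 82 B5 B5 = 0x82.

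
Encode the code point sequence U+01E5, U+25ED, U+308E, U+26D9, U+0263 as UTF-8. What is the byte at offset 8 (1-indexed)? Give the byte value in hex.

0x8E

1-indexed offset 8 is 0-indexed offset 7.
U+01E5 → 2-byte form C7 A5 at offsets 0–1.
U+25ED → 3-byte form E2 97 AD at offsets 2–4.
U+308E → 3-byte form E3 82 8E at offsets 5–7.
Offset 7 falls in char 3's range; it's byte 3 of E3 82 8E = 0x8E.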